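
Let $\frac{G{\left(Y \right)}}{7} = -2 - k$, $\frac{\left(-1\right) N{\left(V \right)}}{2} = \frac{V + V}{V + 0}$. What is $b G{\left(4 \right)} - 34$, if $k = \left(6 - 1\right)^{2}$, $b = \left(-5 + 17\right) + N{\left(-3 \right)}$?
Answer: $-1546$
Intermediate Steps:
$N{\left(V \right)} = -4$ ($N{\left(V \right)} = - 2 \frac{V + V}{V + 0} = - 2 \frac{2 V}{V} = \left(-2\right) 2 = -4$)
$b = 8$ ($b = \left(-5 + 17\right) - 4 = 12 - 4 = 8$)
$k = 25$ ($k = 5^{2} = 25$)
$G{\left(Y \right)} = -189$ ($G{\left(Y \right)} = 7 \left(-2 - 25\right) = 7 \left(-27\right) = -189$)
$b G{\left(4 \right)} - 34 = 8 \left(-189\right) - 34 = -1512 - 34 = -1546$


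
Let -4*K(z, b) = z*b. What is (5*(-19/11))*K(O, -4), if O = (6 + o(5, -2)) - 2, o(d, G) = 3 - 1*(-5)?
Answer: -1140/11 ≈ -103.64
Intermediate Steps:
o(d, G) = 8 (o(d, G) = 3 + 5 = 8)
O = 12 (O = (6 + 8) - 2 = 14 - 2 = 12)
K(z, b) = -b*z/4 (K(z, b) = -z*b/4 = -b*z/4)
(5*(-19/11))*K(O, -4) = (5*(-19/11))*(-¼*(-4)*12) = (5*(-19*1/11))*12 = (5*(-19/11))*12 = -95/11*12 = -1140/11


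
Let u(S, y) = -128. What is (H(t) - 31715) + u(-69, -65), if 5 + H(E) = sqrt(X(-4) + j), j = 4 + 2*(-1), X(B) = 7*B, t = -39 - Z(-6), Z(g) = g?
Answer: -31848 + I*sqrt(26) ≈ -31848.0 + 5.099*I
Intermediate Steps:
t = -33 (t = -39 - 1*(-6) = -39 + 6 = -33)
j = 2 (j = 4 - 2 = 2)
H(E) = -5 + I*sqrt(26) (H(E) = -5 + sqrt(7*(-4) + 2) = -5 + sqrt(-28 + 2) = -5 + sqrt(-26) = -5 + I*sqrt(26))
(H(t) - 31715) + u(-69, -65) = ((-5 + I*sqrt(26)) - 31715) - 128 = (-31720 + I*sqrt(26)) - 128 = -31848 + I*sqrt(26)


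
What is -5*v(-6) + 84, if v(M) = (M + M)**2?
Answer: -636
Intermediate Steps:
v(M) = 4*M**2 (v(M) = (2*M)**2 = 4*M**2)
-5*v(-6) + 84 = -20*(-6)**2 + 84 = -20*36 + 84 = -5*144 + 84 = -720 + 84 = -636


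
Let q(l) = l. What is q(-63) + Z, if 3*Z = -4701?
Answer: -1630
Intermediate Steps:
Z = -1567 (Z = (⅓)*(-4701) = -1567)
q(-63) + Z = -63 - 1567 = -1630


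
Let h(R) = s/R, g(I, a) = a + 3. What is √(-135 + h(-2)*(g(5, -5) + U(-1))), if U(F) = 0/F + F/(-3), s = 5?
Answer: I*√4710/6 ≈ 11.438*I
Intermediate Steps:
g(I, a) = 3 + a
h(R) = 5/R
U(F) = -F/3 (U(F) = 0 + F*(-⅓) = 0 - F/3 = -F/3)
√(-135 + h(-2)*(g(5, -5) + U(-1))) = √(-135 + (5/(-2))*((3 - 5) - ⅓*(-1))) = √(-135 + (5*(-½))*(-2 + ⅓)) = √(-135 - 5/2*(-5/3)) = √(-135 + 25/6) = √(-785/6) = I*√4710/6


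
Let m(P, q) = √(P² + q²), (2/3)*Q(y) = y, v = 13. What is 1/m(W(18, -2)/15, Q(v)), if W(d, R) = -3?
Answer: 10*√38029/38029 ≈ 0.051279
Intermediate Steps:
Q(y) = 3*y/2
1/m(W(18, -2)/15, Q(v)) = 1/(√((-3/15)² + ((3/2)*13)²)) = 1/(√((-3*1/15)² + (39/2)²)) = 1/(√((-⅕)² + 1521/4)) = 1/(√(1/25 + 1521/4)) = 1/(√(38029/100)) = 1/(√38029/10) = 10*√38029/38029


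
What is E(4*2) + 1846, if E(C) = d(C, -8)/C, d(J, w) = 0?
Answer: 1846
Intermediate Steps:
E(C) = 0 (E(C) = 0/C = 0)
E(4*2) + 1846 = 0 + 1846 = 1846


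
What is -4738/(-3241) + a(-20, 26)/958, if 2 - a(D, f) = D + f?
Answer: 2263020/1552439 ≈ 1.4577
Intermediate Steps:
a(D, f) = 2 - D - f (a(D, f) = 2 - (D + f) = 2 + (-D - f) = 2 - D - f)
-4738/(-3241) + a(-20, 26)/958 = -4738/(-3241) + (2 - 1*(-20) - 1*26)/958 = -4738*(-1/3241) + (2 + 20 - 26)*(1/958) = 4738/3241 - 4*1/958 = 4738/3241 - 2/479 = 2263020/1552439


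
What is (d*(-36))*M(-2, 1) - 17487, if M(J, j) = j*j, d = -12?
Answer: -17055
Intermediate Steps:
M(J, j) = j²
(d*(-36))*M(-2, 1) - 17487 = -12*(-36)*1² - 17487 = 432*1 - 17487 = 432 - 17487 = -17055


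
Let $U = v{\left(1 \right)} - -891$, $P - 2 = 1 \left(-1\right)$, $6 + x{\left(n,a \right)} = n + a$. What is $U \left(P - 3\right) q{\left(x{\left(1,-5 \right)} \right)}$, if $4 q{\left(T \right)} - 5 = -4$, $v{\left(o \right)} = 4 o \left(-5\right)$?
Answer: $- \frac{871}{2} \approx -435.5$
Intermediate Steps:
$v{\left(o \right)} = - 20 o$
$x{\left(n,a \right)} = -6 + a + n$ ($x{\left(n,a \right)} = -6 + \left(n + a\right) = -6 + \left(a + n\right) = -6 + a + n$)
$q{\left(T \right)} = \frac{1}{4}$ ($q{\left(T \right)} = \frac{5}{4} + \frac{1}{4} \left(-4\right) = \frac{5}{4} - 1 = \frac{1}{4}$)
$P = 1$ ($P = 2 + 1 \left(-1\right) = 2 - 1 = 1$)
$U = 871$ ($U = \left(-20\right) 1 - -891 = -20 + 891 = 871$)
$U \left(P - 3\right) q{\left(x{\left(1,-5 \right)} \right)} = 871 \left(1 - 3\right) \frac{1}{4} = 871 \left(\left(-2\right) \frac{1}{4}\right) = 871 \left(- \frac{1}{2}\right) = - \frac{871}{2}$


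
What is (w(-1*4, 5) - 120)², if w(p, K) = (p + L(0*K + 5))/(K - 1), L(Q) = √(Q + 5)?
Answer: (484 - √10)²/16 ≈ 14450.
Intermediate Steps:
L(Q) = √(5 + Q)
w(p, K) = (p + √10)/(-1 + K) (w(p, K) = (p + √(5 + (0*K + 5)))/(K - 1) = (p + √(5 + (0 + 5)))/(-1 + K) = (p + √(5 + 5))/(-1 + K) = (p + √10)/(-1 + K))
(w(-1*4, 5) - 120)² = ((-1*4 + √10)/(-1 + 5) - 120)² = ((-4 + √10)/4 - 120)² = ((-1 + √10/4) - 120)² = (-121 + √10/4)²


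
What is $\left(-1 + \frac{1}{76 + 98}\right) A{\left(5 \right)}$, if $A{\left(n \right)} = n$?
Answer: $- \frac{865}{174} \approx -4.9713$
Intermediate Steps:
$\left(-1 + \frac{1}{76 + 98}\right) A{\left(5 \right)} = \left(-1 + \frac{1}{76 + 98}\right) 5 = \left(-1 + \frac{1}{174}\right) 5 = \left(- \frac{173}{174}\right) 5 = - \frac{865}{174}$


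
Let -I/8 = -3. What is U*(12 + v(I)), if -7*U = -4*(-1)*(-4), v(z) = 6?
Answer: 288/7 ≈ 41.143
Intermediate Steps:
I = 24 (I = -8*(-3) = 24)
U = 16/7 (U = -(-4*(-1))*(-4)/7 = -4*(-4)/7 = -⅐*(-16) = 16/7 ≈ 2.2857)
U*(12 + v(I)) = 16*(12 + 6)/7 = (16/7)*18 = 288/7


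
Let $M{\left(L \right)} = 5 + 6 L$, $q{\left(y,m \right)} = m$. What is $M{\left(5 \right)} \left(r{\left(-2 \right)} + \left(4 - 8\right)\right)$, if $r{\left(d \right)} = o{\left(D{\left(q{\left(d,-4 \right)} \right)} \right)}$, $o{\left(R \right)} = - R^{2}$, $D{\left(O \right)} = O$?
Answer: $-700$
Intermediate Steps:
$r{\left(d \right)} = -16$ ($r{\left(d \right)} = - \left(-4\right)^{2} = \left(-1\right) 16 = -16$)
$M{\left(5 \right)} \left(r{\left(-2 \right)} + \left(4 - 8\right)\right) = \left(5 + 6 \cdot 5\right) \left(-16 + \left(4 - 8\right)\right) = \left(5 + 30\right) \left(-16 + \left(4 - 8\right)\right) = 35 \left(-16 - 4\right) = 35 \left(-20\right) = -700$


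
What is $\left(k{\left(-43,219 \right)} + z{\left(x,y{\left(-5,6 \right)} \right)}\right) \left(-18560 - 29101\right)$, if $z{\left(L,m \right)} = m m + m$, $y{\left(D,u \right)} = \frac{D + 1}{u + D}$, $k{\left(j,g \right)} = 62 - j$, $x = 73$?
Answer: $-5576337$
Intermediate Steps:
$y{\left(D,u \right)} = \frac{1 + D}{D + u}$
$z{\left(L,m \right)} = m + m^{2}$ ($z{\left(L,m \right)} = m^{2} + m = m + m^{2}$)
$\left(k{\left(-43,219 \right)} + z{\left(x,y{\left(-5,6 \right)} \right)}\right) \left(-18560 - 29101\right) = \left(\left(62 - -43\right) + \frac{1 - 5}{-5 + 6} \left(1 + \frac{1 - 5}{-5 + 6}\right)\right) \left(-18560 - 29101\right) = \left(\left(62 + 43\right) + 1^{-1} \left(-4\right) \left(1 + 1^{-1} \left(-4\right)\right)\right) \left(-47661\right) = \left(105 + 1 \left(-4\right) \left(1 + 1 \left(-4\right)\right)\right) \left(-47661\right) = \left(105 - 4 \left(1 - 4\right)\right) \left(-47661\right) = \left(105 - -12\right) \left(-47661\right) = \left(105 + 12\right) \left(-47661\right) = 117 \left(-47661\right) = -5576337$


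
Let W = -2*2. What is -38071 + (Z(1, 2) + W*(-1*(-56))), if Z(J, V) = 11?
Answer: -38284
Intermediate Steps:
W = -4
-38071 + (Z(1, 2) + W*(-1*(-56))) = -38071 + (11 - (-4)*(-56)) = -38071 + (11 - 4*56) = -38071 + (11 - 224) = -38071 - 213 = -38284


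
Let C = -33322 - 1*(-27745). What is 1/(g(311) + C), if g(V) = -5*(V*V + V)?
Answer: -1/490737 ≈ -2.0378e-6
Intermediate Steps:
C = -5577 (C = -33322 + 27745 = -5577)
g(V) = -5*V - 5*V**2 (g(V) = -5*(V**2 + V) = -5*(V + V**2) = -5*V - 5*V**2)
1/(g(311) + C) = 1/(-5*311*(1 + 311) - 5577) = 1/(-5*311*312 - 5577) = 1/(-485160 - 5577) = 1/(-490737) = -1/490737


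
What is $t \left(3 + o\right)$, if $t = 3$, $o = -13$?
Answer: $-30$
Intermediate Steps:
$t \left(3 + o\right) = 3 \left(3 - 13\right) = 3 \left(-10\right) = -30$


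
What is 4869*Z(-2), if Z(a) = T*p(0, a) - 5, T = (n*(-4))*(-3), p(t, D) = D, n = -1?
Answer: 92511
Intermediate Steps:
T = -12 (T = -1*(-4)*(-3) = 4*(-3) = -12)
Z(a) = -5 - 12*a (Z(a) = -12*a - 5 = -5 - 12*a)
4869*Z(-2) = 4869*(-5 - 12*(-2)) = 4869*(-5 + 24) = 4869*19 = 92511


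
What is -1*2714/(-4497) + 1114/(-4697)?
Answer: 7738000/21122409 ≈ 0.36634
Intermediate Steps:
-1*2714/(-4497) + 1114/(-4697) = -2714*(-1/4497) + 1114*(-1/4697) = 2714/4497 - 1114/4697 = 7738000/21122409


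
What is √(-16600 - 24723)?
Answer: 31*I*√43 ≈ 203.28*I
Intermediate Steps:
√(-16600 - 24723) = √(-41323) = 31*I*√43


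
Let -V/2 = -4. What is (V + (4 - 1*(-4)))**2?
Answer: 256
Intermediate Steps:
V = 8 (V = -2*(-4) = 8)
(V + (4 - 1*(-4)))**2 = (8 + (4 - 1*(-4)))**2 = (8 + (4 + 4))**2 = (8 + 8)**2 = 16**2 = 256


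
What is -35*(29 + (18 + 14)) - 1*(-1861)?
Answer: -274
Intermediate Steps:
-35*(29 + (18 + 14)) - 1*(-1861) = -35*(29 + 32) + 1861 = -35*61 + 1861 = -2135 + 1861 = -274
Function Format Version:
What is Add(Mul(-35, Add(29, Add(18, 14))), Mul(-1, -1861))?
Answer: -274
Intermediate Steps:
Add(Mul(-35, Add(29, Add(18, 14))), Mul(-1, -1861)) = Add(Mul(-35, Add(29, 32)), 1861) = Add(Mul(-35, 61), 1861) = Add(-2135, 1861) = -274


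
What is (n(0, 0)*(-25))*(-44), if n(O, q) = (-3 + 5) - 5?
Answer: -3300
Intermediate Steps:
n(O, q) = -3 (n(O, q) = 2 - 5 = -3)
(n(0, 0)*(-25))*(-44) = -3*(-25)*(-44) = 75*(-44) = -3300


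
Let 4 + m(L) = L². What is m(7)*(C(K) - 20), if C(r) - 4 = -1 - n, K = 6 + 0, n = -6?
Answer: -495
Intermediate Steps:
K = 6
C(r) = 9 (C(r) = 4 + (-1 - 1*(-6)) = 4 + (-1 + 6) = 4 + 5 = 9)
m(L) = -4 + L²
m(7)*(C(K) - 20) = (-4 + 7²)*(9 - 20) = (-4 + 49)*(-11) = 45*(-11) = -495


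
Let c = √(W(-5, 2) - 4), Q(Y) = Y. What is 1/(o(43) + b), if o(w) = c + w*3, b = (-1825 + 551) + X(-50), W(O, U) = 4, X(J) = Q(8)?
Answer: -1/1137 ≈ -0.00087951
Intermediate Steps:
X(J) = 8
c = 0 (c = √(4 - 4) = √0 = 0)
b = -1266 (b = (-1825 + 551) + 8 = -1274 + 8 = -1266)
o(w) = 3*w (o(w) = 0 + w*3 = 0 + 3*w = 3*w)
1/(o(43) + b) = 1/(3*43 - 1266) = 1/(129 - 1266) = 1/(-1137) = -1/1137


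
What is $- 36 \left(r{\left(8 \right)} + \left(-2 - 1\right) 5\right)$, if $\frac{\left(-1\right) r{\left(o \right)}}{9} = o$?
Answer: $3132$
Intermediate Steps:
$r{\left(o \right)} = - 9 o$
$- 36 \left(r{\left(8 \right)} + \left(-2 - 1\right) 5\right) = - 36 \left(\left(-9\right) 8 + \left(-2 - 1\right) 5\right) = - 36 \left(-72 - 15\right) = \left(-36\right) \left(-87\right) = 3132$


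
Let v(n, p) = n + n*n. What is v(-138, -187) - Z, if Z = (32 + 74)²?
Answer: 7670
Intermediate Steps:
v(n, p) = n + n²
Z = 11236 (Z = 106² = 11236)
v(-138, -187) - Z = -138*(1 - 138) - 1*11236 = -138*(-137) - 11236 = 18906 - 11236 = 7670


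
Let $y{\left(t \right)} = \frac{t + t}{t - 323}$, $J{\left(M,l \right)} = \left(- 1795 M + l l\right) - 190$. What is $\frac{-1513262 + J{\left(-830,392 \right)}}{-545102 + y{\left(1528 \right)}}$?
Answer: $- \frac{78362355}{328422427} \approx -0.2386$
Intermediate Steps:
$J{\left(M,l \right)} = -190 + l^{2} - 1795 M$ ($J{\left(M,l \right)} = \left(- 1795 M + l^{2}\right) - 190 = \left(l^{2} - 1795 M\right) - 190 = -190 + l^{2} - 1795 M$)
$y{\left(t \right)} = \frac{2 t}{-323 + t}$
$\frac{-1513262 + J{\left(-830,392 \right)}}{-545102 + y{\left(1528 \right)}} = \frac{-1513262 - \left(-1489660 - 153664\right)}{-545102 + 2 \cdot 1528 \frac{1}{-323 + 1528}} = \frac{-1513262 + \left(-190 + 153664 + 1489850\right)}{-545102 + 2 \cdot 1528 \cdot \frac{1}{1205}} = \frac{-1513262 + 1643324}{-545102 + 2 \cdot 1528 \cdot \frac{1}{1205}} = \frac{130062}{-545102 + \frac{3056}{1205}} = \frac{130062}{- \frac{656844854}{1205}} = 130062 \left(- \frac{1205}{656844854}\right) = - \frac{78362355}{328422427}$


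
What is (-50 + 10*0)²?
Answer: 2500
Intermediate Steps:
(-50 + 10*0)² = (-50 + 0)² = (-50)² = 2500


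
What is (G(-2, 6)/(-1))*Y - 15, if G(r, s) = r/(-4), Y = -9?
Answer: -21/2 ≈ -10.500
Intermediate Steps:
G(r, s) = -r/4 (G(r, s) = r*(-1/4) = -r/4)
(G(-2, 6)/(-1))*Y - 15 = (-1/4*(-2)/(-1))*(-9) - 15 = ((1/2)*(-1))*(-9) - 15 = -1/2*(-9) - 15 = 9/2 - 15 = -21/2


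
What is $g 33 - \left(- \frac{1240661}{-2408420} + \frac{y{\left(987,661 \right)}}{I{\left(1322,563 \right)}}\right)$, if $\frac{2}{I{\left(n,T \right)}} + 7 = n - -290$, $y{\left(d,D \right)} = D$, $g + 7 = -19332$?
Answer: $- \frac{2814575985251}{2408420} \approx -1.1686 \cdot 10^{6}$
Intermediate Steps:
$g = -19339$ ($g = -7 - 19332 = -19339$)
$I{\left(n,T \right)} = \frac{2}{283 + n}$ ($I{\left(n,T \right)} = \frac{2}{-7 + \left(n - -290\right)} = \frac{2}{-7 + \left(n + 290\right)} = \frac{2}{-7 + \left(290 + n\right)} = \frac{2}{283 + n}$)
$g 33 - \left(- \frac{1240661}{-2408420} + \frac{y{\left(987,661 \right)}}{I{\left(1322,563 \right)}}\right) = \left(-19339\right) 33 - \left(- \frac{1240661}{-2408420} + \frac{661}{2 \frac{1}{283 + 1322}}\right) = -638187 - \left(\left(-1240661\right) \left(- \frac{1}{2408420}\right) + \frac{661}{2 \cdot \frac{1}{1605}}\right) = -638187 - \left(\frac{1240661}{2408420} + \frac{661}{2 \cdot \frac{1}{1605}}\right) = -638187 - \left(\frac{1240661}{2408420} + \frac{661}{\frac{2}{1605}}\right) = -638187 - \left(\frac{1240661}{2408420} + 661 \cdot \frac{1605}{2}\right) = -638187 - \left(\frac{1240661}{2408420} + \frac{1060905}{2}\right) = -638187 - \frac{1277553650711}{2408420} = - \frac{2814575985251}{2408420}$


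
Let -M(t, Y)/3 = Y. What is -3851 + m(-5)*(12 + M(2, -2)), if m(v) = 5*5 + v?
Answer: -3491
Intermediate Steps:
M(t, Y) = -3*Y
m(v) = 25 + v
-3851 + m(-5)*(12 + M(2, -2)) = -3851 + (25 - 5)*(12 - 3*(-2)) = -3851 + 20*(12 + 6) = -3851 + 20*18 = -3851 + 360 = -3491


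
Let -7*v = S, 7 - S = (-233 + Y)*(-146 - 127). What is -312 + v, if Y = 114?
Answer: 4328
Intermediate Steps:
S = -32480 (S = 7 - (-233 + 114)*(-146 - 127) = 7 - (-119)*(-273) = 7 - 1*32487 = 7 - 32487 = -32480)
v = 4640 (v = -⅐*(-32480) = 4640)
-312 + v = -312 + 4640 = 4328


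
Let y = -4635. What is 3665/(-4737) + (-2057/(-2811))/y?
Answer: -15920324678/20572767315 ≈ -0.77385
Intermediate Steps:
3665/(-4737) + (-2057/(-2811))/y = 3665/(-4737) - 2057/(-2811)/(-4635) = 3665*(-1/4737) - 2057*(-1/2811)*(-1/4635) = -3665/4737 + (2057/2811)*(-1/4635) = -3665/4737 - 2057/13028985 = -15920324678/20572767315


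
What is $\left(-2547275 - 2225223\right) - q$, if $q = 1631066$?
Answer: $-6403564$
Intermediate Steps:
$\left(-2547275 - 2225223\right) - q = \left(-2547275 - 2225223\right) - 1631066 = -4772498 - 1631066 = -6403564$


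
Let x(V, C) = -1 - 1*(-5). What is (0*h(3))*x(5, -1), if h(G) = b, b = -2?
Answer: 0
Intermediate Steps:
x(V, C) = 4 (x(V, C) = -1 + 5 = 4)
h(G) = -2
(0*h(3))*x(5, -1) = (0*(-2))*4 = 0*4 = 0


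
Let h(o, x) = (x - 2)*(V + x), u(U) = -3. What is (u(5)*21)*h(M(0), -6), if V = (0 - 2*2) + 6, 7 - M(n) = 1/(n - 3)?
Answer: -2016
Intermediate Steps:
M(n) = 7 - 1/(-3 + n) (M(n) = 7 - 1/(n - 3) = 7 - 1/(-3 + n))
V = 2 (V = (0 - 4) + 6 = -4 + 6 = 2)
h(o, x) = (-2 + x)*(2 + x) (h(o, x) = (x - 2)*(2 + x) = (-2 + x)*(2 + x))
(u(5)*21)*h(M(0), -6) = (-3*21)*(-4 + (-6)²) = -63*(-4 + 36) = -63*32 = -2016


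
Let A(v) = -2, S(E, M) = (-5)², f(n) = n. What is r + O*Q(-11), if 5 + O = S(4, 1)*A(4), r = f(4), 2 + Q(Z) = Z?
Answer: 719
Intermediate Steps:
Q(Z) = -2 + Z
S(E, M) = 25
r = 4
O = -55 (O = -5 + 25*(-2) = -5 - 50 = -55)
r + O*Q(-11) = 4 - 55*(-2 - 11) = 4 - 55*(-13) = 4 + 715 = 719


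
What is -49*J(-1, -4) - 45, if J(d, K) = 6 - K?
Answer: -535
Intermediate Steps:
-49*J(-1, -4) - 45 = -49*(6 - 1*(-4)) - 45 = -49*(6 + 4) - 45 = -49*10 - 45 = -490 - 45 = -535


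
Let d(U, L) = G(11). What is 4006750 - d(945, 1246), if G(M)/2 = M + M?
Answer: 4006706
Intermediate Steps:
G(M) = 4*M (G(M) = 2*(M + M) = 2*(2*M) = 4*M)
d(U, L) = 44 (d(U, L) = 4*11 = 44)
4006750 - d(945, 1246) = 4006750 - 1*44 = 4006750 - 44 = 4006706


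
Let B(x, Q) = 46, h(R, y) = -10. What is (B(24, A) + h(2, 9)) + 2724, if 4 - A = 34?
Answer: 2760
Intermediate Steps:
A = -30 (A = 4 - 1*34 = 4 - 34 = -30)
(B(24, A) + h(2, 9)) + 2724 = (46 - 10) + 2724 = 36 + 2724 = 2760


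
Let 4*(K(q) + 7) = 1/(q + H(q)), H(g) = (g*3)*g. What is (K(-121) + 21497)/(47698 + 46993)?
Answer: 3765219921/16590620728 ≈ 0.22695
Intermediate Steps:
H(g) = 3*g² (H(g) = (3*g)*g = 3*g²)
K(q) = -7 + 1/(4*(q + 3*q²))
(K(-121) + 21497)/(47698 + 46993) = ((¼)*(1 - 84*(-121)² - 28*(-121))/(-121*(1 + 3*(-121))) + 21497)/(47698 + 46993) = ((¼)*(-1/121)*(1 - 84*14641 + 3388)/(1 - 363) + 21497)/94691 = ((¼)*(-1/121)*(1 - 1229844 + 3388)/(-362) + 21497)*(1/94691) = ((¼)*(-1/121)*(-1/362)*(-1226455) + 21497)*(1/94691) = (-1226455/175208 + 21497)*(1/94691) = (3765219921/175208)*(1/94691) = 3765219921/16590620728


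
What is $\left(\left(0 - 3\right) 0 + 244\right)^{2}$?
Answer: $59536$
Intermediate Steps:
$\left(\left(0 - 3\right) 0 + 244\right)^{2} = \left(\left(-3\right) 0 + 244\right)^{2} = \left(0 + 244\right)^{2} = 244^{2} = 59536$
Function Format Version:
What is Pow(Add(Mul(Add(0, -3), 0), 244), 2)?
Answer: 59536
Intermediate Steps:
Pow(Add(Mul(Add(0, -3), 0), 244), 2) = Pow(Add(Mul(-3, 0), 244), 2) = Pow(Add(0, 244), 2) = Pow(244, 2) = 59536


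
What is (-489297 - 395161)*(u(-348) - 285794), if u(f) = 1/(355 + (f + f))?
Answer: 86195522155790/341 ≈ 2.5277e+11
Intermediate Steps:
u(f) = 1/(355 + 2*f)
(-489297 - 395161)*(u(-348) - 285794) = (-489297 - 395161)*(1/(355 + 2*(-348)) - 285794) = -884458*(1/(355 - 696) - 285794) = -884458*(1/(-341) - 285794) = -884458*(-1/341 - 285794) = -884458*(-97455755/341) = 86195522155790/341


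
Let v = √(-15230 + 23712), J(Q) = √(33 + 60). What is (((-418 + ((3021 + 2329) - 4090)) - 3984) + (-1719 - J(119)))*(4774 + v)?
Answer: -(4774 + √8482)*(4861 + √93) ≈ -2.3701e+7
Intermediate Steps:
J(Q) = √93
v = √8482 ≈ 92.098
(((-418 + ((3021 + 2329) - 4090)) - 3984) + (-1719 - J(119)))*(4774 + v) = (((-418 + ((3021 + 2329) - 4090)) - 3984) + (-1719 - √93))*(4774 + √8482) = (((-418 + (5350 - 4090)) - 3984) + (-1719 - √93))*(4774 + √8482) = (((-418 + 1260) - 3984) + (-1719 - √93))*(4774 + √8482) = ((842 - 3984) + (-1719 - √93))*(4774 + √8482) = (-3142 + (-1719 - √93))*(4774 + √8482) = (-4861 - √93)*(4774 + √8482)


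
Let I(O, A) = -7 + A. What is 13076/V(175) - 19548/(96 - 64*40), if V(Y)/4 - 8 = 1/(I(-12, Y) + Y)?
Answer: 704115287/1690920 ≈ 416.41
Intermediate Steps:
V(Y) = 32 + 4/(-7 + 2*Y) (V(Y) = 32 + 4/((-7 + Y) + Y) = 32 + 4/(-7 + 2*Y))
13076/V(175) - 19548/(96 - 64*40) = 13076/((4*(-55 + 16*175)/(-7 + 2*175))) - 19548/(96 - 64*40) = 13076/((4*(-55 + 2800)/(-7 + 350))) - 19548/(96 - 2560) = 13076/((4*2745/343)) - 19548/(-2464) = 13076/((4*(1/343)*2745)) - 19548*(-1/2464) = 13076/(10980/343) + 4887/616 = 13076*(343/10980) + 4887/616 = 1121267/2745 + 4887/616 = 704115287/1690920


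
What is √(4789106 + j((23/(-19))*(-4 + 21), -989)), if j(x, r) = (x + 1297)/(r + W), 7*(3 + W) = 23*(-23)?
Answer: √4856386937766/1007 ≈ 2188.4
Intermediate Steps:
W = -550/7 (W = -3 + (23*(-23))/7 = -3 + (⅐)*(-529) = -3 - 529/7 = -550/7 ≈ -78.571)
j(x, r) = (1297 + x)/(-550/7 + r) (j(x, r) = (x + 1297)/(r - 550/7) = (1297 + x)/(-550/7 + r))
√(4789106 + j((23/(-19))*(-4 + 21), -989)) = √(4789106 + 7*(1297 + (23/(-19))*(-4 + 21))/(-550 + 7*(-989))) = √(4789106 + 7*(1297 + (23*(-1/19))*17)/(-550 - 6923)) = √(4789106 + 7*(1297 - 23/19*17)/(-7473)) = √(4789106 + 7*(-1/7473)*(1297 - 391/19)) = √(4789106 + 7*(-1/7473)*(24252/19)) = √(4789106 - 1204/1007) = √(4822628538/1007) = √4856386937766/1007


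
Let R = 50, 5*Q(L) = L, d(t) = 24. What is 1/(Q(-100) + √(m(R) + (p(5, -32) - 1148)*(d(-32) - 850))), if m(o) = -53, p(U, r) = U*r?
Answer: 4/215991 + √1080355/1079955 ≈ 0.00098097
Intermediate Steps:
Q(L) = L/5
1/(Q(-100) + √(m(R) + (p(5, -32) - 1148)*(d(-32) - 850))) = 1/((⅕)*(-100) + √(-53 + (5*(-32) - 1148)*(24 - 850))) = 1/(-20 + √(-53 + (-160 - 1148)*(-826))) = 1/(-20 + √(-53 - 1308*(-826))) = 1/(-20 + √(-53 + 1080408)) = 1/(-20 + √1080355)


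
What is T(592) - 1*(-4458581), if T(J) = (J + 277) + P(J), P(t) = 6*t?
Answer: 4463002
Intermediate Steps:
T(J) = 277 + 7*J (T(J) = (J + 277) + 6*J = (277 + J) + 6*J = 277 + 7*J)
T(592) - 1*(-4458581) = (277 + 7*592) - 1*(-4458581) = (277 + 4144) + 4458581 = 4421 + 4458581 = 4463002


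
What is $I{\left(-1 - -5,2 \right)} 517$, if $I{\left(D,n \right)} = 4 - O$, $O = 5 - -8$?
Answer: $-4653$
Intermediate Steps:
$O = 13$ ($O = 5 + 8 = 13$)
$I{\left(D,n \right)} = -9$ ($I{\left(D,n \right)} = 4 - 13 = -9$)
$I{\left(-1 - -5,2 \right)} 517 = \left(-9\right) 517 = -4653$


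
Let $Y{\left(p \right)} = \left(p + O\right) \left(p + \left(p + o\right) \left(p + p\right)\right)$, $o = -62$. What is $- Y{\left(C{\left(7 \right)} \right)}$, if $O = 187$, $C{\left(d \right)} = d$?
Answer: $148022$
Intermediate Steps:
$Y{\left(p \right)} = \left(187 + p\right) \left(p + 2 p \left(-62 + p\right)\right)$ ($Y{\left(p \right)} = \left(p + 187\right) \left(p + \left(p - 62\right) \left(p + p\right)\right) = \left(187 + p\right) \left(p + \left(-62 + p\right) 2 p\right) = \left(187 + p\right) \left(p + 2 p \left(-62 + p\right)\right)$)
$- Y{\left(C{\left(7 \right)} \right)} = - 7 \left(-23001 + 2 \cdot 7^{2} + 251 \cdot 7\right) = - 7 \left(-23001 + 2 \cdot 49 + 1757\right) = - 7 \left(-23001 + 98 + 1757\right) = - 7 \left(-21146\right) = \left(-1\right) \left(-148022\right) = 148022$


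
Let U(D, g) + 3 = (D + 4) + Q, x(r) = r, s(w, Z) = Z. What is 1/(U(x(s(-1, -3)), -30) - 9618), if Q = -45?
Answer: -1/9665 ≈ -0.00010347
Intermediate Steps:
U(D, g) = -44 + D (U(D, g) = -3 + ((D + 4) - 45) = -3 + ((4 + D) - 45) = -3 + (-41 + D) = -44 + D)
1/(U(x(s(-1, -3)), -30) - 9618) = 1/((-44 - 3) - 9618) = 1/(-47 - 9618) = 1/(-9665) = -1/9665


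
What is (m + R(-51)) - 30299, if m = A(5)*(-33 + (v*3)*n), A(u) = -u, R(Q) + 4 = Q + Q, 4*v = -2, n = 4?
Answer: -30210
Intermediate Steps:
v = -½ (v = (¼)*(-2) = -½ ≈ -0.50000)
R(Q) = -4 + 2*Q (R(Q) = -4 + (Q + Q) = -4 + 2*Q)
m = 195 (m = (-1*5)*(-33 - ½*3*4) = -5*(-33 - 3/2*4) = -5*(-33 - 6) = -5*(-39) = 195)
(m + R(-51)) - 30299 = (195 + (-4 + 2*(-51))) - 30299 = (195 + (-4 - 102)) - 30299 = (195 - 106) - 30299 = 89 - 30299 = -30210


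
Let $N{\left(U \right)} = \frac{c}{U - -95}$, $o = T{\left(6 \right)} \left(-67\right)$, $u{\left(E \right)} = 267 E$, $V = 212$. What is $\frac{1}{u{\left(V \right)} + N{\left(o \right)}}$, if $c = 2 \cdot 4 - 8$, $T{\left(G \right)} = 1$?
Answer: $\frac{1}{56604} \approx 1.7667 \cdot 10^{-5}$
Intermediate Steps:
$c = 0$ ($c = 8 - 8 = 0$)
$o = -67$ ($o = 1 \left(-67\right) = -67$)
$N{\left(U \right)} = 0$ ($N{\left(U \right)} = \frac{0}{U - -95} = \frac{0}{U + 95} = \frac{0}{95 + U} = 0$)
$\frac{1}{u{\left(V \right)} + N{\left(o \right)}} = \frac{1}{267 \cdot 212 + 0} = \frac{1}{56604 + 0} = \frac{1}{56604}$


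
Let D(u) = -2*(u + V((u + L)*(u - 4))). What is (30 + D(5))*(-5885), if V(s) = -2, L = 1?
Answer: -141240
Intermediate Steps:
D(u) = 4 - 2*u (D(u) = -2*(u - 2) = -2*(-2 + u) = 4 - 2*u)
(30 + D(5))*(-5885) = (30 + (4 - 2*5))*(-5885) = (30 + (4 - 10))*(-5885) = (30 - 6)*(-5885) = 24*(-5885) = -141240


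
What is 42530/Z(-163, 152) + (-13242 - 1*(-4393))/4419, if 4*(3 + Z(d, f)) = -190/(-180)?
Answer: -13533428293/870543 ≈ -15546.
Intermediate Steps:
Z(d, f) = -197/72 (Z(d, f) = -3 + (-190/(-180))/4 = -3 + (-190*(-1/180))/4 = -3 + (1/4)*(19/18) = -3 + 19/72 = -197/72)
42530/Z(-163, 152) + (-13242 - 1*(-4393))/4419 = 42530/(-197/72) + (-13242 - 1*(-4393))/4419 = 42530*(-72/197) + (-13242 + 4393)*(1/4419) = -3062160/197 - 8849*1/4419 = -3062160/197 - 8849/4419 = -13533428293/870543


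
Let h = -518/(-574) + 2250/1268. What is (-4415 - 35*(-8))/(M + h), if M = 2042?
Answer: -107485190/53149331 ≈ -2.0223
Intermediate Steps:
h = 69583/25994 (h = -518*(-1/574) + 2250*(1/1268) = 37/41 + 1125/634 = 69583/25994 ≈ 2.6769)
(-4415 - 35*(-8))/(M + h) = (-4415 - 35*(-8))/(2042 + 69583/25994) = (-4415 + 280)/(53149331/25994) = -4135*25994/53149331 = -107485190/53149331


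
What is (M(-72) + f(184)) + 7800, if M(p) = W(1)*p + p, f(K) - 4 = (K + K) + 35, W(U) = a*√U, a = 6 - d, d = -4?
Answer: 7415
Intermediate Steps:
a = 10 (a = 6 - 1*(-4) = 6 + 4 = 10)
W(U) = 10*√U
f(K) = 39 + 2*K (f(K) = 4 + ((K + K) + 35) = 4 + (2*K + 35) = 4 + (35 + 2*K) = 39 + 2*K)
M(p) = 11*p (M(p) = (10*√1)*p + p = (10*1)*p + p = 10*p + p = 11*p)
(M(-72) + f(184)) + 7800 = (11*(-72) + (39 + 2*184)) + 7800 = (-792 + (39 + 368)) + 7800 = (-792 + 407) + 7800 = -385 + 7800 = 7415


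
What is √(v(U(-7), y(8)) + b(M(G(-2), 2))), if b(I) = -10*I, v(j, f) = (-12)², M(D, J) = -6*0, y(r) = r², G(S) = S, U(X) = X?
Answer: 12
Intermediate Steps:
M(D, J) = 0
v(j, f) = 144
√(v(U(-7), y(8)) + b(M(G(-2), 2))) = √(144 - 10*0) = √(144 + 0) = √144 = 12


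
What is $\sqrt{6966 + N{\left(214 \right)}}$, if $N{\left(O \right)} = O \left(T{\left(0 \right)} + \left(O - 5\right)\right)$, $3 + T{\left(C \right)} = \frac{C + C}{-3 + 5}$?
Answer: $5 \sqrt{2042} \approx 225.94$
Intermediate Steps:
$T{\left(C \right)} = -3 + C$ ($T{\left(C \right)} = -3 + \frac{C + C}{-3 + 5} = -3 + \frac{2 C}{2} = -3 + 2 C \frac{1}{2} = -3 + C$)
$N{\left(O \right)} = O \left(-8 + O\right)$ ($N{\left(O \right)} = O \left(\left(-3 + 0\right) + \left(O - 5\right)\right) = O \left(-3 + \left(-5 + O\right)\right) = O \left(-8 + O\right)$)
$\sqrt{6966 + N{\left(214 \right)}} = \sqrt{6966 + 214 \left(-8 + 214\right)} = \sqrt{6966 + 214 \cdot 206} = \sqrt{6966 + 44084} = \sqrt{51050} = 5 \sqrt{2042}$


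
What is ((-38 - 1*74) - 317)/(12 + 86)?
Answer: -429/98 ≈ -4.3775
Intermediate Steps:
((-38 - 1*74) - 317)/(12 + 86) = ((-38 - 74) - 317)/98 = (-112 - 317)*(1/98) = -429*1/98 = -429/98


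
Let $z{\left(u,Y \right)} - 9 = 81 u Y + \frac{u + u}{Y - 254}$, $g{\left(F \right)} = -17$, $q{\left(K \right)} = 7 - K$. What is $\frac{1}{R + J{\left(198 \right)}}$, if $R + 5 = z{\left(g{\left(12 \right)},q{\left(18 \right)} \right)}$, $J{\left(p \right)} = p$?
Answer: $\frac{265}{4067519} \approx 6.515 \cdot 10^{-5}$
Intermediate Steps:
$z{\left(u,Y \right)} = 9 + \frac{2 u}{-254 + Y} + 81 Y u$ ($z{\left(u,Y \right)} = 9 + \left(81 u Y + \frac{u + u}{Y - 254}\right) = 9 + \left(81 Y u + \frac{2 u}{-254 + Y}\right) = 9 + \left(\frac{2 u}{-254 + Y} + 81 Y u\right) = 9 + \frac{2 u}{-254 + Y} + 81 Y u$)
$R = \frac{4015049}{265}$ ($R = -5 + \frac{-2286 + 2 \left(-17\right) + 9 \left(7 - 18\right) - 20574 \left(7 - 18\right) \left(-17\right) + 81 \left(-17\right) \left(7 - 18\right)^{2}}{-254 + \left(7 - 18\right)} = -5 + \frac{-2286 - 34 + 9 \left(7 - 18\right) - 20574 \left(7 - 18\right) \left(-17\right) + 81 \left(-17\right) \left(7 - 18\right)^{2}}{-254 + \left(7 - 18\right)} = -5 + \frac{-2286 - 34 + 9 \left(-11\right) - \left(-226314\right) \left(-17\right) + 81 \left(-17\right) \left(-11\right)^{2}}{-254 - 11} = -5 + \frac{-2286 - 34 - 99 - 3847338 + 81 \left(-17\right) 121}{-265} = -5 - \frac{-2286 - 34 - 99 - 3847338 - 166617}{265} = -5 - - \frac{4016374}{265} = -5 + \frac{4016374}{265} = \frac{4015049}{265} \approx 15151.0$)
$\frac{1}{R + J{\left(198 \right)}} = \frac{1}{\frac{4015049}{265} + 198} = \frac{1}{\frac{4067519}{265}} = \frac{265}{4067519}$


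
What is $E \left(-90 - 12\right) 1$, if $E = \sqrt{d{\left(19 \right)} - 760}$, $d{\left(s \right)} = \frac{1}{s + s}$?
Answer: $- \frac{51 i \sqrt{1097402}}{19} \approx - 2811.9 i$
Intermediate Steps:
$d{\left(s \right)} = \frac{1}{2 s}$
$E = \frac{i \sqrt{1097402}}{38}$ ($E = \sqrt{\frac{1}{2 \cdot 19} - 760} = \sqrt{\frac{1}{2} \cdot \frac{1}{19} - 760} = \sqrt{\frac{1}{38} - 760} = \sqrt{- \frac{28879}{38}} = \frac{i \sqrt{1097402}}{38} \approx 27.568 i$)
$E \left(-90 - 12\right) 1 = \frac{i \sqrt{1097402}}{38} \left(-90 - 12\right) 1 = \frac{i \sqrt{1097402}}{38} \left(\left(-102\right) 1\right) = \frac{i \sqrt{1097402}}{38} \left(-102\right) = - \frac{51 i \sqrt{1097402}}{19}$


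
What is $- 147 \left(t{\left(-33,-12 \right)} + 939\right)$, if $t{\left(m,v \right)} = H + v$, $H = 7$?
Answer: $-137298$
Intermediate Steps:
$t{\left(m,v \right)} = 7 + v$
$- 147 \left(t{\left(-33,-12 \right)} + 939\right) = - 147 \left(\left(7 - 12\right) + 939\right) = - 147 \left(-5 + 939\right) = \left(-147\right) 934 = -137298$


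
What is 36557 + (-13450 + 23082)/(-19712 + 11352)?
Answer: 38200861/1045 ≈ 36556.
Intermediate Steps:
36557 + (-13450 + 23082)/(-19712 + 11352) = 36557 + 9632/(-8360) = 36557 + 9632*(-1/8360) = 36557 - 1204/1045 = 38200861/1045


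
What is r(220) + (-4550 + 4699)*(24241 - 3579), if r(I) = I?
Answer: 3078858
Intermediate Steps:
r(220) + (-4550 + 4699)*(24241 - 3579) = 220 + (-4550 + 4699)*(24241 - 3579) = 220 + 149*20662 = 220 + 3078638 = 3078858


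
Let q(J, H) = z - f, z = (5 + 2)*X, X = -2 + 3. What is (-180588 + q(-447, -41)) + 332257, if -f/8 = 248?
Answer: 153660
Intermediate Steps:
f = -1984 (f = -8*248 = -1984)
X = 1
z = 7 (z = (5 + 2)*1 = 7*1 = 7)
q(J, H) = 1991 (q(J, H) = 7 - 1*(-1984) = 7 + 1984 = 1991)
(-180588 + q(-447, -41)) + 332257 = (-180588 + 1991) + 332257 = -178597 + 332257 = 153660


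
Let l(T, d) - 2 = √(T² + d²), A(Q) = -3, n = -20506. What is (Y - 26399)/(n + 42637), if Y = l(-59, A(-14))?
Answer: -2933/2459 + √3490/22131 ≈ -1.1901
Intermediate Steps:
l(T, d) = 2 + √(T² + d²)
Y = 2 + √3490 (Y = 2 + √((-59)² + (-3)²) = 2 + √(3481 + 9) = 2 + √3490 ≈ 61.076)
(Y - 26399)/(n + 42637) = ((2 + √3490) - 26399)/(-20506 + 42637) = (-26397 + √3490)/22131 = (-26397 + √3490)*(1/22131) = -2933/2459 + √3490/22131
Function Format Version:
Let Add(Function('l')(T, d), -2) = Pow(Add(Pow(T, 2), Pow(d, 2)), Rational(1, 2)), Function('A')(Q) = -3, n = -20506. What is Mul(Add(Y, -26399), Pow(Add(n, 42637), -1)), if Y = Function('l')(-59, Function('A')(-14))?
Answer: Add(Rational(-2933, 2459), Mul(Rational(1, 22131), Pow(3490, Rational(1, 2)))) ≈ -1.1901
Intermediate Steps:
Function('l')(T, d) = Add(2, Pow(Add(Pow(T, 2), Pow(d, 2)), Rational(1, 2)))
Y = Add(2, Pow(3490, Rational(1, 2))) (Y = Add(2, Pow(Add(Pow(-59, 2), Pow(-3, 2)), Rational(1, 2))) = Add(2, Pow(Add(3481, 9), Rational(1, 2))) = Add(2, Pow(3490, Rational(1, 2))) ≈ 61.076)
Mul(Add(Y, -26399), Pow(Add(n, 42637), -1)) = Mul(Add(Add(2, Pow(3490, Rational(1, 2))), -26399), Pow(Add(-20506, 42637), -1)) = Mul(Add(-26397, Pow(3490, Rational(1, 2))), Pow(22131, -1)) = Mul(Add(-26397, Pow(3490, Rational(1, 2))), Rational(1, 22131)) = Add(Rational(-2933, 2459), Mul(Rational(1, 22131), Pow(3490, Rational(1, 2))))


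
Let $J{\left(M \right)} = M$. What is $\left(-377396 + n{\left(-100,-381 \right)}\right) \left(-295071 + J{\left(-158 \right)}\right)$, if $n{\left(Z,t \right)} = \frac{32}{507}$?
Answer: $\frac{56489040100460}{507} \approx 1.1142 \cdot 10^{11}$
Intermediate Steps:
$n{\left(Z,t \right)} = \frac{32}{507}$ ($n{\left(Z,t \right)} = 32 \cdot \frac{1}{507} = \frac{32}{507}$)
$\left(-377396 + n{\left(-100,-381 \right)}\right) \left(-295071 + J{\left(-158 \right)}\right) = \left(-377396 + \frac{32}{507}\right) \left(-295071 - 158\right) = \left(- \frac{191339740}{507}\right) \left(-295229\right) = \frac{56489040100460}{507}$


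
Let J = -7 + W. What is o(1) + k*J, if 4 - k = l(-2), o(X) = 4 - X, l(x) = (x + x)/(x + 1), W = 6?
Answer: 3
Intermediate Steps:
l(x) = 2*x/(1 + x) (l(x) = (2*x)/(1 + x) = 2*x/(1 + x))
J = -1 (J = -7 + 6 = -1)
k = 0 (k = 4 - 2*(-2)/(1 - 2) = 4 - 2*(-2)/(-1) = 4 - 2*(-2)*(-1) = 4 - 1*4 = 4 - 4 = 0)
o(1) + k*J = (4 - 1*1) + 0*(-1) = (4 - 1) + 0 = 3 + 0 = 3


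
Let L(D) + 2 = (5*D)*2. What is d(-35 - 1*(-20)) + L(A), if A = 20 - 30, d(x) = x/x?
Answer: -101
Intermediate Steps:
d(x) = 1
A = -10
L(D) = -2 + 10*D (L(D) = -2 + (5*D)*2 = -2 + 10*D)
d(-35 - 1*(-20)) + L(A) = 1 + (-2 + 10*(-10)) = 1 + (-2 - 100) = 1 - 102 = -101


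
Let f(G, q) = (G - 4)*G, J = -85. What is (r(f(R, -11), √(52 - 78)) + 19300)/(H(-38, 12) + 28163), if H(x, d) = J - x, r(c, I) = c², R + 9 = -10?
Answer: 210269/28116 ≈ 7.4786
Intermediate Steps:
R = -19 (R = -9 - 10 = -19)
f(G, q) = G*(-4 + G) (f(G, q) = (-4 + G)*G = G*(-4 + G))
H(x, d) = -85 - x
(r(f(R, -11), √(52 - 78)) + 19300)/(H(-38, 12) + 28163) = ((-19*(-4 - 19))² + 19300)/((-85 - 1*(-38)) + 28163) = ((-19*(-23))² + 19300)/((-85 + 38) + 28163) = (437² + 19300)/(-47 + 28163) = (190969 + 19300)/28116 = 210269*(1/28116) = 210269/28116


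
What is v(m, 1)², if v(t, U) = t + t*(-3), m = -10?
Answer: 400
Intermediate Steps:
v(t, U) = -2*t (v(t, U) = t - 3*t = -2*t)
v(m, 1)² = (-2*(-10))² = 20² = 400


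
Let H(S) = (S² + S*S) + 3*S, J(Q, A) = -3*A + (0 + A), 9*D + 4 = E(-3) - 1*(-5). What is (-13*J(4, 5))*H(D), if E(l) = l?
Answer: -5980/81 ≈ -73.827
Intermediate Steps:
D = -2/9 (D = -4/9 + (-3 - 1*(-5))/9 = -4/9 + (-3 + 5)/9 = -4/9 + (⅑)*2 = -4/9 + 2/9 = -2/9 ≈ -0.22222)
J(Q, A) = -2*A (J(Q, A) = -3*A + A = -2*A)
H(S) = 2*S² + 3*S (H(S) = (S² + S²) + 3*S = 2*S² + 3*S)
(-13*J(4, 5))*H(D) = (-(-26)*5)*(-2*(3 + 2*(-2/9))/9) = (-13*(-10))*(-2*(3 - 4/9)/9) = 130*(-2/9*23/9) = 130*(-46/81) = -5980/81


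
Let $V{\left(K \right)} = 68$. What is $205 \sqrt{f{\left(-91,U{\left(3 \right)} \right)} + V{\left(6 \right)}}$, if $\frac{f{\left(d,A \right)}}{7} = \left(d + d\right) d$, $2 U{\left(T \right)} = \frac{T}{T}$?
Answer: $205 \sqrt{116002} \approx 69821.0$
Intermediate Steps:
$U{\left(T \right)} = \frac{1}{2}$ ($U{\left(T \right)} = \frac{T \frac{1}{T}}{2} = \frac{1}{2} \cdot 1 = \frac{1}{2}$)
$f{\left(d,A \right)} = 14 d^{2}$ ($f{\left(d,A \right)} = 7 \left(d + d\right) d = 7 \cdot 2 d d = 7 \cdot 2 d^{2} = 14 d^{2}$)
$205 \sqrt{f{\left(-91,U{\left(3 \right)} \right)} + V{\left(6 \right)}} = 205 \sqrt{14 \left(-91\right)^{2} + 68} = 205 \sqrt{14 \cdot 8281 + 68} = 205 \sqrt{115934 + 68} = 205 \sqrt{116002}$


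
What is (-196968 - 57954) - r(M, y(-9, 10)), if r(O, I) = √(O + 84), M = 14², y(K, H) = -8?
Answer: -254922 - 2*√70 ≈ -2.5494e+5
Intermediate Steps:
M = 196
r(O, I) = √(84 + O)
(-196968 - 57954) - r(M, y(-9, 10)) = (-196968 - 57954) - √(84 + 196) = -254922 - √280 = -254922 - 2*√70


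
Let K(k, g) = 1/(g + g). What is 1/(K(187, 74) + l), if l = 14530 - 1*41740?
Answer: -148/4027079 ≈ -3.6751e-5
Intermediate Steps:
K(k, g) = 1/(2*g)
l = -27210 (l = 14530 - 41740 = -27210)
1/(K(187, 74) + l) = 1/((½)/74 - 27210) = 1/((½)*(1/74) - 27210) = 1/(1/148 - 27210) = 1/(-4027079/148) = -148/4027079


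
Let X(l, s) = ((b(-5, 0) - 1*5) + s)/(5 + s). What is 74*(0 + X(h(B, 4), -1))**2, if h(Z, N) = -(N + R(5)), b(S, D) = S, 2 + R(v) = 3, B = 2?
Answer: 4477/8 ≈ 559.63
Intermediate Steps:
R(v) = 1 (R(v) = -2 + 3 = 1)
h(Z, N) = -1 - N (h(Z, N) = -(N + 1) = -(1 + N) = -1 - N)
X(l, s) = (-10 + s)/(5 + s) (X(l, s) = ((-5 - 1*5) + s)/(5 + s) = ((-5 - 5) + s)/(5 + s) = (-10 + s)/(5 + s))
74*(0 + X(h(B, 4), -1))**2 = 74*(0 + (-10 - 1)/(5 - 1))**2 = 74*(0 - 11/4)**2 = 74*(-11/4)**2 = 74*(121/16) = 4477/8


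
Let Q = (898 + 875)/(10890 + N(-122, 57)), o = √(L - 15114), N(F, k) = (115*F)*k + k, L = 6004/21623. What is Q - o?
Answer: -591/262921 - I*√7066483281214/21623 ≈ -0.0022478 - 122.94*I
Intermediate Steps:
L = 6004/21623 (L = 6004*(1/21623) = 6004/21623 ≈ 0.27767)
N(F, k) = k + 115*F*k (N(F, k) = 115*F*k + k = k + 115*F*k)
o = I*√7066483281214/21623 (o = √(6004/21623 - 15114) = √(-326804018/21623) = I*√7066483281214/21623 ≈ 122.94*I)
Q = -591/262921 (Q = (898 + 875)/(10890 + 57*(1 + 115*(-122))) = 1773/(10890 + 57*(1 - 14030)) = 1773/(10890 + 57*(-14029)) = 1773/(10890 - 799653) = 1773/(-788763) = 1773*(-1/788763) = -591/262921 ≈ -0.0022478)
Q - o = -591/262921 - I*√7066483281214/21623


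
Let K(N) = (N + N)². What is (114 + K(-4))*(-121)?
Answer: -21538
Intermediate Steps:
K(N) = 4*N² (K(N) = (2*N)² = 4*N²)
(114 + K(-4))*(-121) = (114 + 4*(-4)²)*(-121) = (114 + 4*16)*(-121) = (114 + 64)*(-121) = 178*(-121) = -21538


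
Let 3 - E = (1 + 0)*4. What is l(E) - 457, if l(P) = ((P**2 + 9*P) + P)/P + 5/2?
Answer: -891/2 ≈ -445.50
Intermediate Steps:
E = -1 (E = 3 - (1 + 0)*4 = 3 - 4 = -1)
l(P) = 5/2 + (P**2 + 10*P)/P (l(P) = (P**2 + 10*P)/P + 5*(1/2) = (P**2 + 10*P)/P + 5/2 = 5/2 + (P**2 + 10*P)/P)
l(E) - 457 = (25/2 - 1) - 457 = 23/2 - 457 = -891/2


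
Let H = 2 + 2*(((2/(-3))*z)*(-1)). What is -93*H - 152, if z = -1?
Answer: -214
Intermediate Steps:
H = 2/3 (H = 2 + 2*(((2/(-3))*(-1))*(-1)) = 2 + 2*(((2*(-1/3))*(-1))*(-1)) = 2 + 2*(-2/3*(-1)*(-1)) = 2 + 2*((2/3)*(-1)) = 2 + 2*(-2/3) = 2 - 4/3 = 2/3 ≈ 0.66667)
-93*H - 152 = -93*2/3 - 152 = -62 - 152 = -214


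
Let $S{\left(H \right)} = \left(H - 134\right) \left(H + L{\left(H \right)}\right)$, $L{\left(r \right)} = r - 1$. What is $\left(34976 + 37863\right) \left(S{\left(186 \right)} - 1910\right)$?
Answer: $1266087498$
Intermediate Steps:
$L{\left(r \right)} = -1 + r$
$S{\left(H \right)} = \left(-1 + 2 H\right) \left(-134 + H\right)$ ($S{\left(H \right)} = \left(H - 134\right) \left(H + \left(-1 + H\right)\right) = \left(-134 + H\right) \left(-1 + 2 H\right) = \left(-1 + 2 H\right) \left(-134 + H\right)$)
$\left(34976 + 37863\right) \left(S{\left(186 \right)} - 1910\right) = \left(34976 + 37863\right) \left(\left(134 - 50034 + 2 \cdot 186^{2}\right) - 1910\right) = 72839 \left(\left(134 - 50034 + 2 \cdot 34596\right) - 1910\right) = 72839 \left(\left(134 - 50034 + 69192\right) - 1910\right) = 72839 \left(19292 - 1910\right) = 72839 \cdot 17382 = 1266087498$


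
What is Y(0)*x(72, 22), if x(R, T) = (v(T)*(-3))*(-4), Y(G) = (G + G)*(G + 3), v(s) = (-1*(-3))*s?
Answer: 0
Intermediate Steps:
v(s) = 3*s
Y(G) = 2*G*(3 + G) (Y(G) = (2*G)*(3 + G) = 2*G*(3 + G))
x(R, T) = 36*T (x(R, T) = ((3*T)*(-3))*(-4) = -9*T*(-4) = 36*T)
Y(0)*x(72, 22) = (2*0*(3 + 0))*(36*22) = (2*0*3)*792 = 0*792 = 0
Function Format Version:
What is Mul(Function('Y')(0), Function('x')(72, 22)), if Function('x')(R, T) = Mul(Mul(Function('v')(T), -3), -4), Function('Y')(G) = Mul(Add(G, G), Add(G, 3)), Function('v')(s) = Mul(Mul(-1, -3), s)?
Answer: 0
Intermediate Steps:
Function('v')(s) = Mul(3, s)
Function('Y')(G) = Mul(2, G, Add(3, G)) (Function('Y')(G) = Mul(Mul(2, G), Add(3, G)) = Mul(2, G, Add(3, G)))
Function('x')(R, T) = Mul(36, T) (Function('x')(R, T) = Mul(Mul(Mul(3, T), -3), -4) = Mul(Mul(-9, T), -4) = Mul(36, T))
Mul(Function('Y')(0), Function('x')(72, 22)) = Mul(Mul(2, 0, Add(3, 0)), Mul(36, 22)) = Mul(Mul(2, 0, 3), 792) = Mul(0, 792) = 0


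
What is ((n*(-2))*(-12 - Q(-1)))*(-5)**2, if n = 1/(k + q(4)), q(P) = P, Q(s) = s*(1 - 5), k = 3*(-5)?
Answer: -800/11 ≈ -72.727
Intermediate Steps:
k = -15
Q(s) = -4*s (Q(s) = s*(-4) = -4*s)
n = -1/11 (n = 1/(-15 + 4) = 1/(-11) = -1/11 ≈ -0.090909)
((n*(-2))*(-12 - Q(-1)))*(-5)**2 = ((-1/11*(-2))*(-12 - (-4)*(-1)))*(-5)**2 = (2*(-12 - 1*4)/11)*25 = (2*(-12 - 4)/11)*25 = ((2/11)*(-16))*25 = -32/11*25 = -800/11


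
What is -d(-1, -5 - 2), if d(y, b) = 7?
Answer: -7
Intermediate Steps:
-d(-1, -5 - 2) = -1*7 = -7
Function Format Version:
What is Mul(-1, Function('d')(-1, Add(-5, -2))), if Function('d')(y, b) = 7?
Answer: -7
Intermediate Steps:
Mul(-1, Function('d')(-1, Add(-5, -2))) = Mul(-1, 7) = -7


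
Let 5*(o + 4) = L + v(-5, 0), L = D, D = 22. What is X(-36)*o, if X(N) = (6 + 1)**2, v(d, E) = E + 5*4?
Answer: 1078/5 ≈ 215.60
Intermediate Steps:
v(d, E) = 20 + E (v(d, E) = E + 20 = 20 + E)
L = 22
X(N) = 49 (X(N) = 7**2 = 49)
o = 22/5 (o = -4 + (22 + (20 + 0))/5 = -4 + (22 + 20)/5 = -4 + (1/5)*42 = -4 + 42/5 = 22/5 ≈ 4.4000)
X(-36)*o = 49*(22/5) = 1078/5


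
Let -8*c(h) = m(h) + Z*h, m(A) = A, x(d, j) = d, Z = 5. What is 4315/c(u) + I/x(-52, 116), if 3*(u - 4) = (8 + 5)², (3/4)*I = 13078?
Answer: -233866/543 ≈ -430.69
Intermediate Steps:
I = 52312/3 (I = (4/3)*13078 = 52312/3 ≈ 17437.)
u = 181/3 (u = 4 + (8 + 5)²/3 = 4 + (⅓)*13² = 4 + (⅓)*169 = 4 + 169/3 = 181/3 ≈ 60.333)
c(h) = -3*h/4 (c(h) = -(h + 5*h)/8 = -3*h/4)
4315/c(u) + I/x(-52, 116) = 4315/((-¾*181/3)) + (52312/3)/(-52) = 4315/(-181/4) + (52312/3)*(-1/52) = 4315*(-4/181) - 1006/3 = -17260/181 - 1006/3 = -233866/543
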